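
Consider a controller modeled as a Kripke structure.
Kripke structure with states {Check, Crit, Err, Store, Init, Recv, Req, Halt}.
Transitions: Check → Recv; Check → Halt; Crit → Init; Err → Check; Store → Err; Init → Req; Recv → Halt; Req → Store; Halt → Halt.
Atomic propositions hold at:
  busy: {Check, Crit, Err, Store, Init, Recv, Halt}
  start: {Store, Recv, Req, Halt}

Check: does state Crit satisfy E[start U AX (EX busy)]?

Sat(EX busy) = {s : some successor in {Check, Crit, Err, Store, Init, Recv, Halt}} = {Check, Crit, Err, Store, Recv, Req, Halt}
Sat(AX (EX busy)) = {s : every successor in {Check, Crit, Err, Store, Recv, Req, Halt}} = {Check, Err, Store, Init, Recv, Req, Halt}
E[start U AX (EX busy)]: least fixpoint, start Z0 = Sat(AX (EX busy)) = {Check, Err, Store, Init, Recv, Req, Halt}, add states in Sat(start) with some successor in Z. Already a fixed point.
Sat(E[start U AX (EX busy)]) = {Check, Err, Store, Init, Recv, Req, Halt}
Crit ∉ Sat(E[start U AX (EX busy)]) = {Check, Err, Store, Init, Recv, Req, Halt}, so the formula does not hold at Crit.

No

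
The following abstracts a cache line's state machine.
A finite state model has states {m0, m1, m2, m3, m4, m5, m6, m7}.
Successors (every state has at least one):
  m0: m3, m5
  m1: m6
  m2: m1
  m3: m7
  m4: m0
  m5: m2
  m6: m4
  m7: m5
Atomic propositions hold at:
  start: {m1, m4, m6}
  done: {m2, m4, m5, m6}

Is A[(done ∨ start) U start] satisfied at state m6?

Sat(done ∨ start) = {m1, m2, m4, m5, m6}
A[(done ∨ start) U start]: least fixpoint, start Z0 = Sat(start) = {m1, m4, m6}, add states in Sat(done ∨ start) with every successor in Z. Z1 = {m1, m2, m4, m6}; Z2 = {m1, m2, m4, m5, m6}; fixed.
Sat(A[(done ∨ start) U start]) = {m1, m2, m4, m5, m6}
m6 ∈ Sat(A[(done ∨ start) U start]) = {m1, m2, m4, m5, m6}, so the formula holds at m6.

Yes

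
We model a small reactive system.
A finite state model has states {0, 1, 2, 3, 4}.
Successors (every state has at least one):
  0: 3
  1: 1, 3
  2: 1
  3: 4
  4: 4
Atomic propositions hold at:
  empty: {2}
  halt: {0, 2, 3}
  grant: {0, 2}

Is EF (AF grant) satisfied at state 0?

AF grant: least fixpoint, start Z0 = {0, 2}, add states with every successor in Z. Already a fixed point.
Sat(AF grant) = {0, 2}
EF (AF grant): least fixpoint, start Z0 = {0, 2}, add states with some successor in Z. Already a fixed point.
Sat(EF (AF grant)) = {0, 2}
0 ∈ Sat(EF (AF grant)) = {0, 2}, so the formula holds at 0.

Yes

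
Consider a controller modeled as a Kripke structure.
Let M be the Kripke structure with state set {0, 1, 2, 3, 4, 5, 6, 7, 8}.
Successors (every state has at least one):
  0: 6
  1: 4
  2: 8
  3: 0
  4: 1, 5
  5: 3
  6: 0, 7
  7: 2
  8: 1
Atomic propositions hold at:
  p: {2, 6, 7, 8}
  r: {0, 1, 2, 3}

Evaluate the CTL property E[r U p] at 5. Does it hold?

E[r U p]: least fixpoint, start Z0 = Sat(p) = {2, 6, 7, 8}, add states in Sat(r) with some successor in Z. Z1 = {0, 2, 6, 7, 8}; Z2 = {0, 2, 3, 6, 7, 8}; fixed.
Sat(E[r U p]) = {0, 2, 3, 6, 7, 8}
5 ∉ Sat(E[r U p]) = {0, 2, 3, 6, 7, 8}, so the formula does not hold at 5.

No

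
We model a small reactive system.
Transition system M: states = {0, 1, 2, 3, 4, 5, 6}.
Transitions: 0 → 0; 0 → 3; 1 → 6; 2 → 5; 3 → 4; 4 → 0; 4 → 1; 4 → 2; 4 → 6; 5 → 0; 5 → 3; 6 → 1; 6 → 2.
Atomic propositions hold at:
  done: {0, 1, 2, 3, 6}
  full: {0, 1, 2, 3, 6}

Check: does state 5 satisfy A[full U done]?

A[full U done]: least fixpoint, start Z0 = Sat(done) = {0, 1, 2, 3, 6}, add states in Sat(full) with every successor in Z. Already a fixed point.
Sat(A[full U done]) = {0, 1, 2, 3, 6}
5 ∉ Sat(A[full U done]) = {0, 1, 2, 3, 6}, so the formula does not hold at 5.

No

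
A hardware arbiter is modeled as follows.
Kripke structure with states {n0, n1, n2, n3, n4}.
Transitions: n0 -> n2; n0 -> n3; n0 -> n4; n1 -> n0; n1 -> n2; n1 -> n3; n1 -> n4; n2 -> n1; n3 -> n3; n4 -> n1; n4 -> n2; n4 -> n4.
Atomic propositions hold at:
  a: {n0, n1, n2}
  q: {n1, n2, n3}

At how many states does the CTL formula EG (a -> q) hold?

Sat(a -> q) = {n1, n2, n3, n4}
EG (a -> q): greatest fixpoint, start Z0 = {n1, n2, n3, n4}, keep only states in Sat with some successor in Z. Already a fixed point.
Sat(EG (a -> q)) = {n1, n2, n3, n4}
|Sat(EG (a -> q))| = |{n1, n2, n3, n4}| = 4.

4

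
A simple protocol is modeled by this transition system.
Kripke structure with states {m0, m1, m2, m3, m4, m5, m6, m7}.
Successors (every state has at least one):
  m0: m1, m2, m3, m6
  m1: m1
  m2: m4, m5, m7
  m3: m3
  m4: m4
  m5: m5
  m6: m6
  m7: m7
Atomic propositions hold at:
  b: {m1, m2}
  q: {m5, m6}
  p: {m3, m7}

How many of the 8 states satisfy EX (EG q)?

EG q: greatest fixpoint, start Z0 = {m5, m6}, keep only states in Sat with some successor in Z. Already a fixed point.
Sat(EG q) = {m5, m6}
Sat(EX (EG q)) = {s : some successor in {m5, m6}} = {m0, m2, m5, m6}
|Sat(EX (EG q))| = |{m0, m2, m5, m6}| = 4.

4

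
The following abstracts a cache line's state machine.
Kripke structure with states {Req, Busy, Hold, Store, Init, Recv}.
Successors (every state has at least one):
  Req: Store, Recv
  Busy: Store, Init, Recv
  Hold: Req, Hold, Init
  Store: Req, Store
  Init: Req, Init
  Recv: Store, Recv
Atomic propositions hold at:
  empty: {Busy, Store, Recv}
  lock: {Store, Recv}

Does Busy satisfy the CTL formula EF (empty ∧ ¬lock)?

Yes

Sat(¬lock) = {Req, Busy, Hold, Init}
Sat(empty ∧ ¬lock) = {Busy}
EF (empty ∧ ¬lock): least fixpoint, start Z0 = {Busy}, add states with some successor in Z. Already a fixed point.
Sat(EF (empty ∧ ¬lock)) = {Busy}
Busy ∈ Sat(EF (empty ∧ ¬lock)) = {Busy}, so the formula holds at Busy.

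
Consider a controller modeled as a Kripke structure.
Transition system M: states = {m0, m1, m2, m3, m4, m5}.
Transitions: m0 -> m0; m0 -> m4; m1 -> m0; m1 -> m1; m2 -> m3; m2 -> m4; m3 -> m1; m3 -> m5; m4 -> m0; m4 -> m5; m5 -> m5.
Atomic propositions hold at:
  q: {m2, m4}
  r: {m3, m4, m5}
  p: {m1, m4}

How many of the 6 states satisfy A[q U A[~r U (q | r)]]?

Sat(~r) = {m0, m1, m2}
Sat(q | r) = {m2, m3, m4, m5}
A[~r U (q | r)]: least fixpoint, start Z0 = Sat((q | r)) = {m2, m3, m4, m5}, add states in Sat(~r) with every successor in Z. Already a fixed point.
Sat(A[~r U (q | r)]) = {m2, m3, m4, m5}
A[q U A[~r U (q | r)]]: least fixpoint, start Z0 = Sat(A[~r U (q | r)]) = {m2, m3, m4, m5}, add states in Sat(q) with every successor in Z. Already a fixed point.
Sat(A[q U A[~r U (q | r)]]) = {m2, m3, m4, m5}
|Sat(A[q U A[~r U (q | r)]])| = |{m2, m3, m4, m5}| = 4.

4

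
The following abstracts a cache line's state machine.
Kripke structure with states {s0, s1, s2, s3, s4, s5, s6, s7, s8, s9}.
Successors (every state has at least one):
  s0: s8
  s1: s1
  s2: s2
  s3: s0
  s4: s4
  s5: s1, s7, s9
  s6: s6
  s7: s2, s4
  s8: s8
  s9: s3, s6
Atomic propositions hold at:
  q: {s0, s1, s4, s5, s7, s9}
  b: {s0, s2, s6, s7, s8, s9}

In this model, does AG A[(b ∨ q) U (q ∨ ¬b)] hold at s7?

No

Sat(b ∨ q) = {s0, s1, s2, s4, s5, s6, s7, s8, s9}
Sat(¬b) = {s1, s3, s4, s5}
Sat(q ∨ ¬b) = {s0, s1, s3, s4, s5, s7, s9}
A[(b ∨ q) U (q ∨ ¬b)]: least fixpoint, start Z0 = Sat((q ∨ ¬b)) = {s0, s1, s3, s4, s5, s7, s9}, add states in Sat(b ∨ q) with every successor in Z. Already a fixed point.
Sat(A[(b ∨ q) U (q ∨ ¬b)]) = {s0, s1, s3, s4, s5, s7, s9}
AG A[(b ∨ q) U (q ∨ ¬b)]: greatest fixpoint, start Z0 = {s0, s1, s3, s4, s5, s7, s9}, keep only states in Sat with every successor in Z. Z1 = {s1, s3, s4, s5}; Z2 = {s1, s4}; fixed.
Sat(AG A[(b ∨ q) U (q ∨ ¬b)]) = {s1, s4}
s7 ∉ Sat(AG A[(b ∨ q) U (q ∨ ¬b)]) = {s1, s4}, so the formula does not hold at s7.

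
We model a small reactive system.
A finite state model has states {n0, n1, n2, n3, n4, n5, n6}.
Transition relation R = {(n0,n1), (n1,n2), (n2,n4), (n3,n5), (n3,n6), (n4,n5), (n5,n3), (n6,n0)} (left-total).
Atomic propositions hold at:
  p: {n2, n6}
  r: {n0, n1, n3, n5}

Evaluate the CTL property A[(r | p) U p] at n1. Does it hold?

Yes

Sat(r | p) = {n0, n1, n2, n3, n5, n6}
A[(r | p) U p]: least fixpoint, start Z0 = Sat(p) = {n2, n6}, add states in Sat(r | p) with every successor in Z. Z1 = {n1, n2, n6}; Z2 = {n0, n1, n2, n6}; fixed.
Sat(A[(r | p) U p]) = {n0, n1, n2, n6}
n1 ∈ Sat(A[(r | p) U p]) = {n0, n1, n2, n6}, so the formula holds at n1.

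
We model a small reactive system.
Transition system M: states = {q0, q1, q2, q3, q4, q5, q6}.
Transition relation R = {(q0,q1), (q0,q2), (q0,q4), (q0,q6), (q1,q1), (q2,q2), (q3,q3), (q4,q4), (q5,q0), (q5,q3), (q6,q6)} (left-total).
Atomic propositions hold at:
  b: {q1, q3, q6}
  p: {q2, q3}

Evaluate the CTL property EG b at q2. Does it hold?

EG b: greatest fixpoint, start Z0 = {q1, q3, q6}, keep only states in Sat with some successor in Z. Already a fixed point.
Sat(EG b) = {q1, q3, q6}
q2 ∉ Sat(EG b) = {q1, q3, q6}, so the formula does not hold at q2.

No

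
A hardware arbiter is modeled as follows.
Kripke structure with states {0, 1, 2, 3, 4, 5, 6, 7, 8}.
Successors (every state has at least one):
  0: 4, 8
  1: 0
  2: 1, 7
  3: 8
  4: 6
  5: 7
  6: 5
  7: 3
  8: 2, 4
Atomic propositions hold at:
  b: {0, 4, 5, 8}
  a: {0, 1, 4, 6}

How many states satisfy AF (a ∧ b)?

3

Sat(a ∧ b) = {0, 4}
AF (a ∧ b): least fixpoint, start Z0 = {0, 4}, add states with every successor in Z. Z1 = {0, 1, 4}; fixed.
Sat(AF (a ∧ b)) = {0, 1, 4}
|Sat(AF (a ∧ b))| = |{0, 1, 4}| = 3.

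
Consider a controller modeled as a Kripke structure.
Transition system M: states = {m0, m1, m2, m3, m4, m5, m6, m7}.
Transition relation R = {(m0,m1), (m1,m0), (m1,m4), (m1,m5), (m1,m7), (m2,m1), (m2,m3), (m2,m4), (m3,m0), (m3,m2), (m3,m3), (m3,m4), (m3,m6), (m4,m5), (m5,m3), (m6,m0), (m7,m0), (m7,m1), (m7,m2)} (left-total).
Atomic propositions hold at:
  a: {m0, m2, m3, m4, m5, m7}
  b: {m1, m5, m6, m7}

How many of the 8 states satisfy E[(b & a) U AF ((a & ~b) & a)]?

Sat(b & a) = {m5, m7}
Sat(~b) = {m0, m2, m3, m4}
Sat(a & ~b) = {m0, m2, m3, m4}
Sat((a & ~b) & a) = {m0, m2, m3, m4}
AF ((a & ~b) & a): least fixpoint, start Z0 = {m0, m2, m3, m4}, add states with every successor in Z. Z1 = {m0, m2, m3, m4, m5, m6}; fixed.
Sat(AF ((a & ~b) & a)) = {m0, m2, m3, m4, m5, m6}
E[(b & a) U AF ((a & ~b) & a)]: least fixpoint, start Z0 = Sat(AF ((a & ~b) & a)) = {m0, m2, m3, m4, m5, m6}, add states in Sat(b & a) with some successor in Z. Z1 = {m0, m2, m3, m4, m5, m6, m7}; fixed.
Sat(E[(b & a) U AF ((a & ~b) & a)]) = {m0, m2, m3, m4, m5, m6, m7}
|Sat(E[(b & a) U AF ((a & ~b) & a)])| = |{m0, m2, m3, m4, m5, m6, m7}| = 7.

7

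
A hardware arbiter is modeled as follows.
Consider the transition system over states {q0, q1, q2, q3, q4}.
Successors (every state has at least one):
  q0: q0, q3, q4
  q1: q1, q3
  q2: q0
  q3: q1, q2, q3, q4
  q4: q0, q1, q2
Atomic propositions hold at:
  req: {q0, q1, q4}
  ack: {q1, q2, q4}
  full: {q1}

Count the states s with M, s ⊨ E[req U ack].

4

E[req U ack]: least fixpoint, start Z0 = Sat(ack) = {q1, q2, q4}, add states in Sat(req) with some successor in Z. Z1 = {q0, q1, q2, q4}; fixed.
Sat(E[req U ack]) = {q0, q1, q2, q4}
|Sat(E[req U ack])| = |{q0, q1, q2, q4}| = 4.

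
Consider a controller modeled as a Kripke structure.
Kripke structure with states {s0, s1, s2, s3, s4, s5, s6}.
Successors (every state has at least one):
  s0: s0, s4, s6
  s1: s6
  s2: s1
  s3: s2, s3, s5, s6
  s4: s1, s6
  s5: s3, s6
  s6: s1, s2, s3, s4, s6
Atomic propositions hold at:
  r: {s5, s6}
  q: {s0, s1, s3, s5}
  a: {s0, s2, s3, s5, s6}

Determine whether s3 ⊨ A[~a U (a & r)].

No

Sat(~a) = {s1, s4}
Sat(a & r) = {s5, s6}
A[~a U (a & r)]: least fixpoint, start Z0 = Sat((a & r)) = {s5, s6}, add states in Sat(~a) with every successor in Z. Z1 = {s1, s5, s6}; Z2 = {s1, s4, s5, s6}; fixed.
Sat(A[~a U (a & r)]) = {s1, s4, s5, s6}
s3 ∉ Sat(A[~a U (a & r)]) = {s1, s4, s5, s6}, so the formula does not hold at s3.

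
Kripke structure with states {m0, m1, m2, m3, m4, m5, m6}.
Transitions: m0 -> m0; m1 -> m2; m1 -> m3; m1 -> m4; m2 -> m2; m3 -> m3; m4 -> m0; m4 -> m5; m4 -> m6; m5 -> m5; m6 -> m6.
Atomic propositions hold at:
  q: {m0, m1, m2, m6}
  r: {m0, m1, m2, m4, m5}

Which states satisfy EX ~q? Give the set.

Sat(~q) = {m3, m4, m5}
Sat(EX ~q) = {s : some successor in {m3, m4, m5}} = {m1, m3, m4, m5}

{m1, m3, m4, m5}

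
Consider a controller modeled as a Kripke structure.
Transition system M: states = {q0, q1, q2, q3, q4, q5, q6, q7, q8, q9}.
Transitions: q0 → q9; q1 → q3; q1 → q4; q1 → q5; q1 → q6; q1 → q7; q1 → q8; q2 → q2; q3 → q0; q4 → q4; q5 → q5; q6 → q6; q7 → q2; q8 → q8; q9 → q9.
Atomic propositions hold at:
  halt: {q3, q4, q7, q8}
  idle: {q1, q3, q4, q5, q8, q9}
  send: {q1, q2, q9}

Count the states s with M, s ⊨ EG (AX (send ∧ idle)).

Sat(send ∧ idle) = {q1, q9}
Sat(AX (send ∧ idle)) = {s : every successor in {q1, q9}} = {q0, q9}
EG (AX (send ∧ idle)): greatest fixpoint, start Z0 = {q0, q9}, keep only states in Sat with some successor in Z. Already a fixed point.
Sat(EG (AX (send ∧ idle))) = {q0, q9}
|Sat(EG (AX (send ∧ idle)))| = |{q0, q9}| = 2.

2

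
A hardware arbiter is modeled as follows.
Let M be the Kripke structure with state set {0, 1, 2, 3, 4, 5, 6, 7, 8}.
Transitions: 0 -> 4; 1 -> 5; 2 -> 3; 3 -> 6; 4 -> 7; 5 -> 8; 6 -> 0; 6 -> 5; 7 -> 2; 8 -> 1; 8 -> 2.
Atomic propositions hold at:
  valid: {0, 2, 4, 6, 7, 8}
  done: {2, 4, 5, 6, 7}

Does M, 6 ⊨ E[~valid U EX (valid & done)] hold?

No

Sat(~valid) = {1, 3, 5}
Sat(valid & done) = {2, 4, 6, 7}
Sat(EX (valid & done)) = {s : some successor in {2, 4, 6, 7}} = {0, 3, 4, 7, 8}
E[~valid U EX (valid & done)]: least fixpoint, start Z0 = Sat(EX (valid & done)) = {0, 3, 4, 7, 8}, add states in Sat(~valid) with some successor in Z. Z1 = {0, 3, 4, 5, 7, 8}; Z2 = {0, 1, 3, 4, 5, 7, 8}; fixed.
Sat(E[~valid U EX (valid & done)]) = {0, 1, 3, 4, 5, 7, 8}
6 ∉ Sat(E[~valid U EX (valid & done)]) = {0, 1, 3, 4, 5, 7, 8}, so the formula does not hold at 6.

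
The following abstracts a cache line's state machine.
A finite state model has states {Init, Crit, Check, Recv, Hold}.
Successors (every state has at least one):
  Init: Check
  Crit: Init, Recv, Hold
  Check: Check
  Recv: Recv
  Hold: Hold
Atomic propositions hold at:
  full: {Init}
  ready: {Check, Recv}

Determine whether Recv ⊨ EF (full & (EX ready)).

No

Sat(EX ready) = {s : some successor in {Check, Recv}} = {Init, Crit, Check, Recv}
Sat(full & (EX ready)) = {Init}
EF (full & (EX ready)): least fixpoint, start Z0 = {Init}, add states with some successor in Z. Z1 = {Init, Crit}; fixed.
Sat(EF (full & (EX ready))) = {Init, Crit}
Recv ∉ Sat(EF (full & (EX ready))) = {Init, Crit}, so the formula does not hold at Recv.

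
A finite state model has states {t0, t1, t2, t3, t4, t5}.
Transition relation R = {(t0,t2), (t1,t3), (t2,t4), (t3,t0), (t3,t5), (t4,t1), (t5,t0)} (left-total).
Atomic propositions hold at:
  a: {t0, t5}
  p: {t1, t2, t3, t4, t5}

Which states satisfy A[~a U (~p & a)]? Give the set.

Sat(~a) = {t1, t2, t3, t4}
Sat(~p) = {t0}
Sat(~p & a) = {t0}
A[~a U (~p & a)]: least fixpoint, start Z0 = Sat((~p & a)) = {t0}, add states in Sat(~a) with every successor in Z. Already a fixed point.
Sat(A[~a U (~p & a)]) = {t0}

{t0}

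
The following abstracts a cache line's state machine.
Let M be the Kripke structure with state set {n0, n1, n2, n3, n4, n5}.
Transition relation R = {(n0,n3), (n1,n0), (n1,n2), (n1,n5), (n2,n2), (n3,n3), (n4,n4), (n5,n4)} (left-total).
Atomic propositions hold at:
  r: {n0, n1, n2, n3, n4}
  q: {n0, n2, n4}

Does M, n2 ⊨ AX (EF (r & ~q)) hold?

Sat(~q) = {n1, n3, n5}
Sat(r & ~q) = {n1, n3}
EF (r & ~q): least fixpoint, start Z0 = {n1, n3}, add states with some successor in Z. Z1 = {n0, n1, n3}; fixed.
Sat(EF (r & ~q)) = {n0, n1, n3}
Sat(AX (EF (r & ~q))) = {s : every successor in {n0, n1, n3}} = {n0, n3}
n2 ∉ Sat(AX (EF (r & ~q))) = {n0, n3}, so the formula does not hold at n2.

No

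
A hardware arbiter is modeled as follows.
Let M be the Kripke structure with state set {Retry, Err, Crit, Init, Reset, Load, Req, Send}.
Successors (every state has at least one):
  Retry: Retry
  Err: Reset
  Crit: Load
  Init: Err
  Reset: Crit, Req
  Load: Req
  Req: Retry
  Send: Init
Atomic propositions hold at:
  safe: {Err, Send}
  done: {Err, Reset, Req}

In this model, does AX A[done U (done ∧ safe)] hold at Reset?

Sat(done ∧ safe) = {Err}
A[done U (done ∧ safe)]: least fixpoint, start Z0 = Sat((done ∧ safe)) = {Err}, add states in Sat(done) with every successor in Z. Already a fixed point.
Sat(A[done U (done ∧ safe)]) = {Err}
Sat(AX A[done U (done ∧ safe)]) = {s : every successor in {Err}} = {Init}
Reset ∉ Sat(AX A[done U (done ∧ safe)]) = {Init}, so the formula does not hold at Reset.

No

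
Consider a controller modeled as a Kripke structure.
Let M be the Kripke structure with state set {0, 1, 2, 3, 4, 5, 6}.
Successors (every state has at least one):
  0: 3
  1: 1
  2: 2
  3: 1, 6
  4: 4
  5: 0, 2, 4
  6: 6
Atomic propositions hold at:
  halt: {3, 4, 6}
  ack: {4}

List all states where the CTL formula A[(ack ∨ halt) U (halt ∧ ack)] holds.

{4}

Sat(ack ∨ halt) = {3, 4, 6}
Sat(halt ∧ ack) = {4}
A[(ack ∨ halt) U (halt ∧ ack)]: least fixpoint, start Z0 = Sat((halt ∧ ack)) = {4}, add states in Sat(ack ∨ halt) with every successor in Z. Already a fixed point.
Sat(A[(ack ∨ halt) U (halt ∧ ack)]) = {4}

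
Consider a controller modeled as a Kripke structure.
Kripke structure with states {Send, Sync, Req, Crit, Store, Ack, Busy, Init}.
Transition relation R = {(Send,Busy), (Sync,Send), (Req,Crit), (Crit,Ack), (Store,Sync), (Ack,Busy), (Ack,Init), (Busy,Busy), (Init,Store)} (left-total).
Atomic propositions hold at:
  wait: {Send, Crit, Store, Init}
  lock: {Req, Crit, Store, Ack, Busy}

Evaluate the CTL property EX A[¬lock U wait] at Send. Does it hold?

Sat(¬lock) = {Send, Sync, Init}
A[¬lock U wait]: least fixpoint, start Z0 = Sat(wait) = {Send, Crit, Store, Init}, add states in Sat(¬lock) with every successor in Z. Z1 = {Send, Sync, Crit, Store, Init}; fixed.
Sat(A[¬lock U wait]) = {Send, Sync, Crit, Store, Init}
Sat(EX A[¬lock U wait]) = {s : some successor in {Send, Sync, Crit, Store, Init}} = {Sync, Req, Store, Ack, Init}
Send ∉ Sat(EX A[¬lock U wait]) = {Sync, Req, Store, Ack, Init}, so the formula does not hold at Send.

No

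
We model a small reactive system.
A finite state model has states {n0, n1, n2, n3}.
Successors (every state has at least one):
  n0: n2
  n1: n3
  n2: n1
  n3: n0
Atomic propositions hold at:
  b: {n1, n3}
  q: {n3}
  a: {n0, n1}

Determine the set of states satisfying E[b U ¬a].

{n1, n2, n3}

Sat(¬a) = {n2, n3}
E[b U ¬a]: least fixpoint, start Z0 = Sat(¬a) = {n2, n3}, add states in Sat(b) with some successor in Z. Z1 = {n1, n2, n3}; fixed.
Sat(E[b U ¬a]) = {n1, n2, n3}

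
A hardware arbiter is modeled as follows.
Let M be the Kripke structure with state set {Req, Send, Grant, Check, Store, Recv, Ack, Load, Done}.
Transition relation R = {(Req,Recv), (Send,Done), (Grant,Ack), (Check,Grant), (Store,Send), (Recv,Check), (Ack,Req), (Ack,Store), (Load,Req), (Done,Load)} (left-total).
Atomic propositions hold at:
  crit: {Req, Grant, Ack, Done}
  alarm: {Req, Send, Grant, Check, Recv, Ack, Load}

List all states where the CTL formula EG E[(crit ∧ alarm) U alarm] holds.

Sat(crit ∧ alarm) = {Req, Grant, Ack}
E[(crit ∧ alarm) U alarm]: least fixpoint, start Z0 = Sat(alarm) = {Req, Send, Grant, Check, Recv, Ack, Load}, add states in Sat(crit ∧ alarm) with some successor in Z. Already a fixed point.
Sat(E[(crit ∧ alarm) U alarm]) = {Req, Send, Grant, Check, Recv, Ack, Load}
EG E[(crit ∧ alarm) U alarm]: greatest fixpoint, start Z0 = {Req, Send, Grant, Check, Recv, Ack, Load}, keep only states in Sat with some successor in Z. Z1 = {Req, Grant, Check, Recv, Ack, Load}; fixed.
Sat(EG E[(crit ∧ alarm) U alarm]) = {Req, Grant, Check, Recv, Ack, Load}

{Req, Grant, Check, Recv, Ack, Load}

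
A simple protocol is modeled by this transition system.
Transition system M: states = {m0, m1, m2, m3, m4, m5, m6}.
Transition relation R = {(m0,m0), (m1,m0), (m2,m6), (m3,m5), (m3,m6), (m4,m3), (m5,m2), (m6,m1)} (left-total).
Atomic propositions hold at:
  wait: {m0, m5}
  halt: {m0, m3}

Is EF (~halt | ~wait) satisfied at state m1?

Sat(~halt) = {m1, m2, m4, m5, m6}
Sat(~wait) = {m1, m2, m3, m4, m6}
Sat(~halt | ~wait) = {m1, m2, m3, m4, m5, m6}
EF (~halt | ~wait): least fixpoint, start Z0 = {m1, m2, m3, m4, m5, m6}, add states with some successor in Z. Already a fixed point.
Sat(EF (~halt | ~wait)) = {m1, m2, m3, m4, m5, m6}
m1 ∈ Sat(EF (~halt | ~wait)) = {m1, m2, m3, m4, m5, m6}, so the formula holds at m1.

Yes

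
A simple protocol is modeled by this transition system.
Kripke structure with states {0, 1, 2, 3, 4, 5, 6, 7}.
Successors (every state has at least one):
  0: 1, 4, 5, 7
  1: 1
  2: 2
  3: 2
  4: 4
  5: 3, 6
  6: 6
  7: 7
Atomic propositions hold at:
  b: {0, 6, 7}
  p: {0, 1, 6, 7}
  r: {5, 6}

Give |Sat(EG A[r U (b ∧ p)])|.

Sat(b ∧ p) = {0, 6, 7}
A[r U (b ∧ p)]: least fixpoint, start Z0 = Sat((b ∧ p)) = {0, 6, 7}, add states in Sat(r) with every successor in Z. Already a fixed point.
Sat(A[r U (b ∧ p)]) = {0, 6, 7}
EG A[r U (b ∧ p)]: greatest fixpoint, start Z0 = {0, 6, 7}, keep only states in Sat with some successor in Z. Already a fixed point.
Sat(EG A[r U (b ∧ p)]) = {0, 6, 7}
|Sat(EG A[r U (b ∧ p)])| = |{0, 6, 7}| = 3.

3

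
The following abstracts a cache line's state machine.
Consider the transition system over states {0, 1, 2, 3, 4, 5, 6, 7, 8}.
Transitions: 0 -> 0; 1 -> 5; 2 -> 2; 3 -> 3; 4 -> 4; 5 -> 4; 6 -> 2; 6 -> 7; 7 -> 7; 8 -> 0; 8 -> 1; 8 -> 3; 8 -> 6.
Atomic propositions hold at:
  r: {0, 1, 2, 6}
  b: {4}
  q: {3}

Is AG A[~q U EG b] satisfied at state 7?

No

Sat(~q) = {0, 1, 2, 4, 5, 6, 7, 8}
EG b: greatest fixpoint, start Z0 = {4}, keep only states in Sat with some successor in Z. Already a fixed point.
Sat(EG b) = {4}
A[~q U EG b]: least fixpoint, start Z0 = Sat(EG b) = {4}, add states in Sat(~q) with every successor in Z. Z1 = {4, 5}; Z2 = {1, 4, 5}; fixed.
Sat(A[~q U EG b]) = {1, 4, 5}
AG A[~q U EG b]: greatest fixpoint, start Z0 = {1, 4, 5}, keep only states in Sat with every successor in Z. Already a fixed point.
Sat(AG A[~q U EG b]) = {1, 4, 5}
7 ∉ Sat(AG A[~q U EG b]) = {1, 4, 5}, so the formula does not hold at 7.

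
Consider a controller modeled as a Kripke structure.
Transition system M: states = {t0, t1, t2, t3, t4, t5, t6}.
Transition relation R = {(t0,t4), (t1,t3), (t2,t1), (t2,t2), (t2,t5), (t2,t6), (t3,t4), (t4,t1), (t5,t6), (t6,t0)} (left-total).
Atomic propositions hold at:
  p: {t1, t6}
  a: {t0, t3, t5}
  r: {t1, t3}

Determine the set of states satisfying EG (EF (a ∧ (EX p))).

Sat(EX p) = {s : some successor in {t1, t6}} = {t2, t4, t5}
Sat(a ∧ (EX p)) = {t5}
EF (a ∧ (EX p)): least fixpoint, start Z0 = {t5}, add states with some successor in Z. Z1 = {t2, t5}; fixed.
Sat(EF (a ∧ (EX p))) = {t2, t5}
EG (EF (a ∧ (EX p))): greatest fixpoint, start Z0 = {t2, t5}, keep only states in Sat with some successor in Z. Z1 = {t2}; fixed.
Sat(EG (EF (a ∧ (EX p)))) = {t2}

{t2}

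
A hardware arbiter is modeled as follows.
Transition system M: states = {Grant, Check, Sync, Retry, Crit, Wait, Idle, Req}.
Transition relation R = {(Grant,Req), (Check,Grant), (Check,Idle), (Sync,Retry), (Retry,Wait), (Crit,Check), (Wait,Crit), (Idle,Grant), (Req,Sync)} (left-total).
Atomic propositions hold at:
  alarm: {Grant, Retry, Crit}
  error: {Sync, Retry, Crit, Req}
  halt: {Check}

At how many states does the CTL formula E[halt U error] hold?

E[halt U error]: least fixpoint, start Z0 = Sat(error) = {Sync, Retry, Crit, Req}, add states in Sat(halt) with some successor in Z. Already a fixed point.
Sat(E[halt U error]) = {Sync, Retry, Crit, Req}
|Sat(E[halt U error])| = |{Sync, Retry, Crit, Req}| = 4.

4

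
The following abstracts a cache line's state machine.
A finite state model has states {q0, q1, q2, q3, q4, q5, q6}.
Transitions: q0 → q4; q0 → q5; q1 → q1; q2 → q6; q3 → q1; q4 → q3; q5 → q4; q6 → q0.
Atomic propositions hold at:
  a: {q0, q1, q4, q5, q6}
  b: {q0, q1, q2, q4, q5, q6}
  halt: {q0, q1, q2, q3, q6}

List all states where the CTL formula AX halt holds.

Sat(AX halt) = {s : every successor in {q0, q1, q2, q3, q6}} = {q1, q2, q3, q4, q6}

{q1, q2, q3, q4, q6}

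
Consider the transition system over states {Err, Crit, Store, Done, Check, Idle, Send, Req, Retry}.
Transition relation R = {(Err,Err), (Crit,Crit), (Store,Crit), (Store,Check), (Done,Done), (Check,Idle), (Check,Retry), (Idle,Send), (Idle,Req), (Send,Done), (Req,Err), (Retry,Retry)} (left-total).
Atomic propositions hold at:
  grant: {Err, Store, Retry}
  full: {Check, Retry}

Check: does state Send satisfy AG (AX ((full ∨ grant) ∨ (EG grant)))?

No

Sat(full ∨ grant) = {Err, Store, Check, Retry}
EG grant: greatest fixpoint, start Z0 = {Err, Store, Retry}, keep only states in Sat with some successor in Z. Z1 = {Err, Retry}; fixed.
Sat(EG grant) = {Err, Retry}
Sat((full ∨ grant) ∨ (EG grant)) = {Err, Store, Check, Retry}
Sat(AX ((full ∨ grant) ∨ (EG grant))) = {s : every successor in {Err, Store, Check, Retry}} = {Err, Req, Retry}
AG (AX ((full ∨ grant) ∨ (EG grant))): greatest fixpoint, start Z0 = {Err, Req, Retry}, keep only states in Sat with every successor in Z. Already a fixed point.
Sat(AG (AX ((full ∨ grant) ∨ (EG grant)))) = {Err, Req, Retry}
Send ∉ Sat(AG (AX ((full ∨ grant) ∨ (EG grant)))) = {Err, Req, Retry}, so the formula does not hold at Send.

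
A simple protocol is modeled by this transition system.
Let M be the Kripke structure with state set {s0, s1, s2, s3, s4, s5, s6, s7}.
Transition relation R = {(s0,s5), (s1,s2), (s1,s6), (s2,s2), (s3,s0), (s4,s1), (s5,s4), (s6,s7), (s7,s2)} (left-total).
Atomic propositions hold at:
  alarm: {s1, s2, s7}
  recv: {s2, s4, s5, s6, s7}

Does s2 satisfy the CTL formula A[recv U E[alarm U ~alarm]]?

Sat(~alarm) = {s0, s3, s4, s5, s6}
E[alarm U ~alarm]: least fixpoint, start Z0 = Sat(~alarm) = {s0, s3, s4, s5, s6}, add states in Sat(alarm) with some successor in Z. Z1 = {s0, s1, s3, s4, s5, s6}; fixed.
Sat(E[alarm U ~alarm]) = {s0, s1, s3, s4, s5, s6}
A[recv U E[alarm U ~alarm]]: least fixpoint, start Z0 = Sat(E[alarm U ~alarm]) = {s0, s1, s3, s4, s5, s6}, add states in Sat(recv) with every successor in Z. Already a fixed point.
Sat(A[recv U E[alarm U ~alarm]]) = {s0, s1, s3, s4, s5, s6}
s2 ∉ Sat(A[recv U E[alarm U ~alarm]]) = {s0, s1, s3, s4, s5, s6}, so the formula does not hold at s2.

No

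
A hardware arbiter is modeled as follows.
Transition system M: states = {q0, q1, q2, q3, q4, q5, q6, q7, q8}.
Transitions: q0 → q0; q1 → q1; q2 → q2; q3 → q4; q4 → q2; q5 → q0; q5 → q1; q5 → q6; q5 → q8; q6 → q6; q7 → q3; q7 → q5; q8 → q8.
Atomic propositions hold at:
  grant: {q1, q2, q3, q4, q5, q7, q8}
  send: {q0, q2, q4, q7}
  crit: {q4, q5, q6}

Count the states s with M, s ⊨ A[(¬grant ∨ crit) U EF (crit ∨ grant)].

Sat(¬grant) = {q0, q6}
Sat(¬grant ∨ crit) = {q0, q4, q5, q6}
Sat(crit ∨ grant) = {q1, q2, q3, q4, q5, q6, q7, q8}
EF (crit ∨ grant): least fixpoint, start Z0 = {q1, q2, q3, q4, q5, q6, q7, q8}, add states with some successor in Z. Already a fixed point.
Sat(EF (crit ∨ grant)) = {q1, q2, q3, q4, q5, q6, q7, q8}
A[(¬grant ∨ crit) U EF (crit ∨ grant)]: least fixpoint, start Z0 = Sat(EF (crit ∨ grant)) = {q1, q2, q3, q4, q5, q6, q7, q8}, add states in Sat(¬grant ∨ crit) with every successor in Z. Already a fixed point.
Sat(A[(¬grant ∨ crit) U EF (crit ∨ grant)]) = {q1, q2, q3, q4, q5, q6, q7, q8}
|Sat(A[(¬grant ∨ crit) U EF (crit ∨ grant)])| = |{q1, q2, q3, q4, q5, q6, q7, q8}| = 8.

8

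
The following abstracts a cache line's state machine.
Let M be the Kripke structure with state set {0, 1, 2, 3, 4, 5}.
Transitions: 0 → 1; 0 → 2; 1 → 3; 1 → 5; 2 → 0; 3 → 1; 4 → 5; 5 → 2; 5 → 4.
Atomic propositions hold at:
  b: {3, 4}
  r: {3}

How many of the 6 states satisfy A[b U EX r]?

2

Sat(EX r) = {s : some successor in {3}} = {1}
A[b U EX r]: least fixpoint, start Z0 = Sat(EX r) = {1}, add states in Sat(b) with every successor in Z. Z1 = {1, 3}; fixed.
Sat(A[b U EX r]) = {1, 3}
|Sat(A[b U EX r])| = |{1, 3}| = 2.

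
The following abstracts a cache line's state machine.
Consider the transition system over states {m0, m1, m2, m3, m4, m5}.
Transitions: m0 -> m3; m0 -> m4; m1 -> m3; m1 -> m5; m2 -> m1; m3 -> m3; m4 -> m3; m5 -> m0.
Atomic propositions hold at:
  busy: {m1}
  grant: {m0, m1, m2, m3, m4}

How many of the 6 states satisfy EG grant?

5

EG grant: greatest fixpoint, start Z0 = {m0, m1, m2, m3, m4}, keep only states in Sat with some successor in Z. Already a fixed point.
Sat(EG grant) = {m0, m1, m2, m3, m4}
|Sat(EG grant)| = |{m0, m1, m2, m3, m4}| = 5.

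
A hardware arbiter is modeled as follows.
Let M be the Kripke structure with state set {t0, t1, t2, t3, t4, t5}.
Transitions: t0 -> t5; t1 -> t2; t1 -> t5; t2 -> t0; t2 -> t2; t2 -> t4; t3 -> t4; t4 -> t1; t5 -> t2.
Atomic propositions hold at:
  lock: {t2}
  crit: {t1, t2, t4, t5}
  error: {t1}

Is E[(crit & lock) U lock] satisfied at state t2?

Yes

Sat(crit & lock) = {t2}
E[(crit & lock) U lock]: least fixpoint, start Z0 = Sat(lock) = {t2}, add states in Sat(crit & lock) with some successor in Z. Already a fixed point.
Sat(E[(crit & lock) U lock]) = {t2}
t2 ∈ Sat(E[(crit & lock) U lock]) = {t2}, so the formula holds at t2.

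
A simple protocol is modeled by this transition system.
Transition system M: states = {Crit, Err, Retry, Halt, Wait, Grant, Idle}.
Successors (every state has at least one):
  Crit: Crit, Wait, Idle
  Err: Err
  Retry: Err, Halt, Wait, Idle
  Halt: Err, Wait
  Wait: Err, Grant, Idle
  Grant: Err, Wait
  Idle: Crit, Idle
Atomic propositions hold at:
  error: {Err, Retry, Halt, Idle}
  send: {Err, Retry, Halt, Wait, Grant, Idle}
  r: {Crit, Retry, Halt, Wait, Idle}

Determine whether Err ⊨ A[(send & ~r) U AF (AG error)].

Yes

Sat(~r) = {Err, Grant}
Sat(send & ~r) = {Err, Grant}
AG error: greatest fixpoint, start Z0 = {Err, Retry, Halt, Idle}, keep only states in Sat with every successor in Z. Z1 = {Err}; fixed.
Sat(AG error) = {Err}
AF (AG error): least fixpoint, start Z0 = {Err}, add states with every successor in Z. Already a fixed point.
Sat(AF (AG error)) = {Err}
A[(send & ~r) U AF (AG error)]: least fixpoint, start Z0 = Sat(AF (AG error)) = {Err}, add states in Sat(send & ~r) with every successor in Z. Already a fixed point.
Sat(A[(send & ~r) U AF (AG error)]) = {Err}
Err ∈ Sat(A[(send & ~r) U AF (AG error)]) = {Err}, so the formula holds at Err.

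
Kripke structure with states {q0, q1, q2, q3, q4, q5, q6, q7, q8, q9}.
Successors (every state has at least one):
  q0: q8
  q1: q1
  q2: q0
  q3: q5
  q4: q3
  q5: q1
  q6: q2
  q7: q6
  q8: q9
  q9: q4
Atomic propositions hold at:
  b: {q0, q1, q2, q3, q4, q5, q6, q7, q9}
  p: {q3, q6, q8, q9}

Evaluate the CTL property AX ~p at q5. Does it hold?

Sat(~p) = {q0, q1, q2, q4, q5, q7}
Sat(AX ~p) = {s : every successor in {q0, q1, q2, q4, q5, q7}} = {q1, q2, q3, q5, q6, q9}
q5 ∈ Sat(AX ~p) = {q1, q2, q3, q5, q6, q9}, so the formula holds at q5.

Yes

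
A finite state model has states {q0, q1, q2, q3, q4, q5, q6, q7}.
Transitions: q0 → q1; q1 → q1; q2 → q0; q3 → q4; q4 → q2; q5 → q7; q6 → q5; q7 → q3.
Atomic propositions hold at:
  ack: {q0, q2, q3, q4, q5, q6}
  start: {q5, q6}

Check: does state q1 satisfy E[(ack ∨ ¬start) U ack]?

No

Sat(¬start) = {q0, q1, q2, q3, q4, q7}
Sat(ack ∨ ¬start) = {q0, q1, q2, q3, q4, q5, q6, q7}
E[(ack ∨ ¬start) U ack]: least fixpoint, start Z0 = Sat(ack) = {q0, q2, q3, q4, q5, q6}, add states in Sat(ack ∨ ¬start) with some successor in Z. Z1 = {q0, q2, q3, q4, q5, q6, q7}; fixed.
Sat(E[(ack ∨ ¬start) U ack]) = {q0, q2, q3, q4, q5, q6, q7}
q1 ∉ Sat(E[(ack ∨ ¬start) U ack]) = {q0, q2, q3, q4, q5, q6, q7}, so the formula does not hold at q1.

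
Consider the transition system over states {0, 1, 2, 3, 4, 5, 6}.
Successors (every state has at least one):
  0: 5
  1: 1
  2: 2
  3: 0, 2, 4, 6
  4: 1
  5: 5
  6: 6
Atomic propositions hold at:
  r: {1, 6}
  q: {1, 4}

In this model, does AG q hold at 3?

AG q: greatest fixpoint, start Z0 = {1, 4}, keep only states in Sat with every successor in Z. Already a fixed point.
Sat(AG q) = {1, 4}
3 ∉ Sat(AG q) = {1, 4}, so the formula does not hold at 3.

No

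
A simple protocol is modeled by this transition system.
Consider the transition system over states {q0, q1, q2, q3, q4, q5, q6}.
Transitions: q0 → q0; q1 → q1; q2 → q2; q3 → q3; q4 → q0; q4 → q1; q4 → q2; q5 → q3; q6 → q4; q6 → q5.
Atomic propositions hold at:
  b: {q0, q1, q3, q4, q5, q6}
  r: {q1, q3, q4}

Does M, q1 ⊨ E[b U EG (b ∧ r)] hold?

Sat(b ∧ r) = {q1, q3, q4}
EG (b ∧ r): greatest fixpoint, start Z0 = {q1, q3, q4}, keep only states in Sat with some successor in Z. Already a fixed point.
Sat(EG (b ∧ r)) = {q1, q3, q4}
E[b U EG (b ∧ r)]: least fixpoint, start Z0 = Sat(EG (b ∧ r)) = {q1, q3, q4}, add states in Sat(b) with some successor in Z. Z1 = {q1, q3, q4, q5, q6}; fixed.
Sat(E[b U EG (b ∧ r)]) = {q1, q3, q4, q5, q6}
q1 ∈ Sat(E[b U EG (b ∧ r)]) = {q1, q3, q4, q5, q6}, so the formula holds at q1.

Yes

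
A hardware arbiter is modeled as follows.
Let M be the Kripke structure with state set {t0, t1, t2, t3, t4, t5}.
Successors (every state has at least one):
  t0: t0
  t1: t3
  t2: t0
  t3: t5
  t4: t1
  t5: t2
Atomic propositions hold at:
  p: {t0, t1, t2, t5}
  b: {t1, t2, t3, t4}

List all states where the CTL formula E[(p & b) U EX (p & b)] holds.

Sat(p & b) = {t1, t2}
Sat(EX (p & b)) = {s : some successor in {t1, t2}} = {t4, t5}
E[(p & b) U EX (p & b)]: least fixpoint, start Z0 = Sat(EX (p & b)) = {t4, t5}, add states in Sat(p & b) with some successor in Z. Already a fixed point.
Sat(E[(p & b) U EX (p & b)]) = {t4, t5}

{t4, t5}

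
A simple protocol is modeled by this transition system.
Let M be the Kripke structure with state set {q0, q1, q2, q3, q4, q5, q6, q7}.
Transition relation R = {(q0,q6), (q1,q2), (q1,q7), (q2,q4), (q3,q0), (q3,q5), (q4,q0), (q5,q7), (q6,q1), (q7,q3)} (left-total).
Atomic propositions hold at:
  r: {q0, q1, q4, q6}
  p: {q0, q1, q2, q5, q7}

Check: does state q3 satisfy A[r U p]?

No

A[r U p]: least fixpoint, start Z0 = Sat(p) = {q0, q1, q2, q5, q7}, add states in Sat(r) with every successor in Z. Z1 = {q0, q1, q2, q4, q5, q6, q7}; fixed.
Sat(A[r U p]) = {q0, q1, q2, q4, q5, q6, q7}
q3 ∉ Sat(A[r U p]) = {q0, q1, q2, q4, q5, q6, q7}, so the formula does not hold at q3.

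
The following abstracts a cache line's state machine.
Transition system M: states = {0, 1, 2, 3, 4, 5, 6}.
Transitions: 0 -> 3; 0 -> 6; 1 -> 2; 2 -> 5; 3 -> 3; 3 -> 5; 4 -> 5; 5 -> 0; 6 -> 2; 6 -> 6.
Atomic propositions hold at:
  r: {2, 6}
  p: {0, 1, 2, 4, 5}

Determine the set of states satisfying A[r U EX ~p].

Sat(~p) = {3, 6}
Sat(EX ~p) = {s : some successor in {3, 6}} = {0, 3, 6}
A[r U EX ~p]: least fixpoint, start Z0 = Sat(EX ~p) = {0, 3, 6}, add states in Sat(r) with every successor in Z. Already a fixed point.
Sat(A[r U EX ~p]) = {0, 3, 6}

{0, 3, 6}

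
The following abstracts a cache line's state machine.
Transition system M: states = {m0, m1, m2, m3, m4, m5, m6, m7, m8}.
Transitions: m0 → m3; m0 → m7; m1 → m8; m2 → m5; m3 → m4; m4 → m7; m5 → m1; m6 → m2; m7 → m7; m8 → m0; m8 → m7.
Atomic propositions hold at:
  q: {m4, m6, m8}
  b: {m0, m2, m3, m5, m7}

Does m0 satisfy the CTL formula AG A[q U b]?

A[q U b]: least fixpoint, start Z0 = Sat(b) = {m0, m2, m3, m5, m7}, add states in Sat(q) with every successor in Z. Z1 = {m0, m2, m3, m4, m5, m6, m7, m8}; fixed.
Sat(A[q U b]) = {m0, m2, m3, m4, m5, m6, m7, m8}
AG A[q U b]: greatest fixpoint, start Z0 = {m0, m2, m3, m4, m5, m6, m7, m8}, keep only states in Sat with every successor in Z. Z1 = {m0, m2, m3, m4, m6, m7, m8}; Z2 = {m0, m3, m4, m6, m7, m8}; Z3 = {m0, m3, m4, m7, m8}; fixed.
Sat(AG A[q U b]) = {m0, m3, m4, m7, m8}
m0 ∈ Sat(AG A[q U b]) = {m0, m3, m4, m7, m8}, so the formula holds at m0.

Yes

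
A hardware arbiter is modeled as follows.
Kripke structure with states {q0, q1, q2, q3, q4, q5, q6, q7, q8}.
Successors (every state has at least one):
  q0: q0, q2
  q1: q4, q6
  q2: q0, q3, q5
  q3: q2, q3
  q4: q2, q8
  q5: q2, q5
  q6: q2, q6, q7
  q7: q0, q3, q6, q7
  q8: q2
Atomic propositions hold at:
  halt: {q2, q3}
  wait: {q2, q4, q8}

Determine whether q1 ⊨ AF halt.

No

AF halt: least fixpoint, start Z0 = {q2, q3}, add states with every successor in Z. Z1 = {q2, q3, q8}; Z2 = {q2, q3, q4, q8}; fixed.
Sat(AF halt) = {q2, q3, q4, q8}
q1 ∉ Sat(AF halt) = {q2, q3, q4, q8}, so the formula does not hold at q1.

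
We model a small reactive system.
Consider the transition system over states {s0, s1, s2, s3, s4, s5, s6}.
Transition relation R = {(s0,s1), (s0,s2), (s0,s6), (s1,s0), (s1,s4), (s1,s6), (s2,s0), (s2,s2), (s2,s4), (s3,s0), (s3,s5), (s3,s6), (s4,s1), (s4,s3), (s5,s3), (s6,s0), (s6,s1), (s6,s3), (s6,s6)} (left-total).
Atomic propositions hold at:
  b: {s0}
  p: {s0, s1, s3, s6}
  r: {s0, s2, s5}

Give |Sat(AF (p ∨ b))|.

Sat(p ∨ b) = {s0, s1, s3, s6}
AF (p ∨ b): least fixpoint, start Z0 = {s0, s1, s3, s6}, add states with every successor in Z. Z1 = {s0, s1, s3, s4, s5, s6}; fixed.
Sat(AF (p ∨ b)) = {s0, s1, s3, s4, s5, s6}
|Sat(AF (p ∨ b))| = |{s0, s1, s3, s4, s5, s6}| = 6.

6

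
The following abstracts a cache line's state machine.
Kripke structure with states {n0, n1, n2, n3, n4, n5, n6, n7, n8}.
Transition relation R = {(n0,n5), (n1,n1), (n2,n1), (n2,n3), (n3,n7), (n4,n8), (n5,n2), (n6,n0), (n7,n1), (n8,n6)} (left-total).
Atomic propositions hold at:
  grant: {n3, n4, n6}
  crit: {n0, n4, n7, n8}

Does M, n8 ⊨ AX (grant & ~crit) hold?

Yes

Sat(~crit) = {n1, n2, n3, n5, n6}
Sat(grant & ~crit) = {n3, n6}
Sat(AX (grant & ~crit)) = {s : every successor in {n3, n6}} = {n8}
n8 ∈ Sat(AX (grant & ~crit)) = {n8}, so the formula holds at n8.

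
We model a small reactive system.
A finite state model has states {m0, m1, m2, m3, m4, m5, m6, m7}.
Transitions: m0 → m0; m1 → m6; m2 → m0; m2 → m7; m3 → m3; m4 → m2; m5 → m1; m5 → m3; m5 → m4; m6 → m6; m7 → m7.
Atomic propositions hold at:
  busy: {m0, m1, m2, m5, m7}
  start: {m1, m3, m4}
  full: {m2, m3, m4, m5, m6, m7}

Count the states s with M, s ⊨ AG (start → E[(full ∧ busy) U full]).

6

Sat(full ∧ busy) = {m2, m5, m7}
E[(full ∧ busy) U full]: least fixpoint, start Z0 = Sat(full) = {m2, m3, m4, m5, m6, m7}, add states in Sat(full ∧ busy) with some successor in Z. Already a fixed point.
Sat(E[(full ∧ busy) U full]) = {m2, m3, m4, m5, m6, m7}
Sat(start → E[(full ∧ busy) U full]) = {m0, m2, m3, m4, m5, m6, m7}
AG (start → E[(full ∧ busy) U full]): greatest fixpoint, start Z0 = {m0, m2, m3, m4, m5, m6, m7}, keep only states in Sat with every successor in Z. Z1 = {m0, m2, m3, m4, m6, m7}; fixed.
Sat(AG (start → E[(full ∧ busy) U full])) = {m0, m2, m3, m4, m6, m7}
|Sat(AG (start → E[(full ∧ busy) U full]))| = |{m0, m2, m3, m4, m6, m7}| = 6.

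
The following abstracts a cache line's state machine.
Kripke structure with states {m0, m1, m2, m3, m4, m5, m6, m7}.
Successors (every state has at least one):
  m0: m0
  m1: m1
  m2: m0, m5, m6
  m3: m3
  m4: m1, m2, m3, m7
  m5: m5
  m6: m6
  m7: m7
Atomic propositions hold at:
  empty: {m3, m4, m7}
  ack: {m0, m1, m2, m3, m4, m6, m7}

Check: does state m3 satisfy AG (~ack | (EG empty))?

Sat(~ack) = {m5}
EG empty: greatest fixpoint, start Z0 = {m3, m4, m7}, keep only states in Sat with some successor in Z. Already a fixed point.
Sat(EG empty) = {m3, m4, m7}
Sat(~ack | (EG empty)) = {m3, m4, m5, m7}
AG (~ack | (EG empty)): greatest fixpoint, start Z0 = {m3, m4, m5, m7}, keep only states in Sat with every successor in Z. Z1 = {m3, m5, m7}; fixed.
Sat(AG (~ack | (EG empty))) = {m3, m5, m7}
m3 ∈ Sat(AG (~ack | (EG empty))) = {m3, m5, m7}, so the formula holds at m3.

Yes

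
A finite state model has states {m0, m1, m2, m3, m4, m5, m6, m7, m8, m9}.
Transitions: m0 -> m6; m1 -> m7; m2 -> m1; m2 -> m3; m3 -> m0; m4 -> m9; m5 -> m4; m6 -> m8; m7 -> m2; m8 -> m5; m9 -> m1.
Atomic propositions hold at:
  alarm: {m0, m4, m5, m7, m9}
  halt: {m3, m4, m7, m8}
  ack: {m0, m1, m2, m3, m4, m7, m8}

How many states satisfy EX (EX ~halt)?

Sat(~halt) = {m0, m1, m2, m5, m6, m9}
Sat(EX ~halt) = {s : some successor in {m0, m1, m2, m5, m6, m9}} = {m0, m2, m3, m4, m7, m8, m9}
Sat(EX (EX ~halt)) = {s : some successor in {m0, m2, m3, m4, m7, m8, m9}} = {m1, m2, m3, m4, m5, m6, m7}
|Sat(EX (EX ~halt))| = |{m1, m2, m3, m4, m5, m6, m7}| = 7.

7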